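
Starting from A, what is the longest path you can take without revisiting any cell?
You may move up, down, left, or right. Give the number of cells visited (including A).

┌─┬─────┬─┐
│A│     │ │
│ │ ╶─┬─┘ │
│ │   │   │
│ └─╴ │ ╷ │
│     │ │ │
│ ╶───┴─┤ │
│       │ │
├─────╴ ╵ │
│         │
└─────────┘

Finding longest simple path using DFS:
Start: (0, 0)
Longest path visits 14 cells
Path: A → down → down → down → right → right → right → down → right → up → up → up → left → down

Solution:

┌─┬─────┬─┐
│A│     │ │
│ │ ╶─┬─┘ │
│↓│   │↓ ↰│
│ └─╴ │ ╷ │
│↓    │B│↑│
│ ╶───┴─┤ │
│↳ → → ↓│↑│
├─────╴ ╵ │
│      ↳ ↑│
└─────────┘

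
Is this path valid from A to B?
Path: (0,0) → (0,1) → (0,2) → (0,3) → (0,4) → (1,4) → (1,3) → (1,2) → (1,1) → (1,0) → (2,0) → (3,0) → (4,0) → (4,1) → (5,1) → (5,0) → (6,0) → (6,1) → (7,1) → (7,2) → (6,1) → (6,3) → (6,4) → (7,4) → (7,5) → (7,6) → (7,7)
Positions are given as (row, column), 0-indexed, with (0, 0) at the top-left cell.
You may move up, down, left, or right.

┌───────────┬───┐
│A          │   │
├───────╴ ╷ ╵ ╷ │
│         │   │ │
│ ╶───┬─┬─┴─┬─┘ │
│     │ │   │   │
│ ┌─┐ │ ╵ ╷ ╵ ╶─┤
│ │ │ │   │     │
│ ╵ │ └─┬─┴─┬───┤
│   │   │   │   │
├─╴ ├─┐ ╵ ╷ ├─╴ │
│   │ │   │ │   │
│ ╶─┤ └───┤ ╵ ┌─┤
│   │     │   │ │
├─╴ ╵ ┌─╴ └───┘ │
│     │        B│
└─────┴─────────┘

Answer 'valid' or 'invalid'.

Checking path validity:
Result: Invalid move at step 20: cannot move from (7, 2) to (6, 1).

invalid

Correct solution:

┌───────────┬───┐
│A → → → ↓  │   │
├───────╴ ╷ ╵ ╷ │
│↓ ← ← ← ↲│   │ │
│ ╶───┬─┬─┴─┬─┘ │
│↓    │ │   │   │
│ ┌─┐ │ ╵ ╷ ╵ ╶─┤
│↓│ │ │   │     │
│ ╵ │ └─┬─┴─┬───┤
│↳ ↓│   │   │   │
├─╴ ├─┐ ╵ ╷ ├─╴ │
│↓ ↲│ │   │ │   │
│ ╶─┤ └───┤ ╵ ┌─┤
│↳ ↓│↱ → ↓│   │ │
├─╴ ╵ ┌─╴ └───┘ │
│  ↳ ↑│  ↳ → → B│
└─────┴─────────┘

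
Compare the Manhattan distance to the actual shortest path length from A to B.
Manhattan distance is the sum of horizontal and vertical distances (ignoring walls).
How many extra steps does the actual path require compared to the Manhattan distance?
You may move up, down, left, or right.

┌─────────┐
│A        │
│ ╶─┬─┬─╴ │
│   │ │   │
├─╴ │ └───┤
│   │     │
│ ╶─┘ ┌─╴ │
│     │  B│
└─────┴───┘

Manhattan distance: |3 - 0| + |4 - 0| = 7
Actual path length: 11
Extra steps: 11 - 7 = 4

Solution:

┌─────────┐
│A        │
│ ╶─┬─┬─╴ │
│↳ ↓│ │   │
├─╴ │ └───┤
│↓ ↲│↱ → ↓│
│ ╶─┘ ┌─╴ │
│↳ → ↑│  B│
└─────┴───┘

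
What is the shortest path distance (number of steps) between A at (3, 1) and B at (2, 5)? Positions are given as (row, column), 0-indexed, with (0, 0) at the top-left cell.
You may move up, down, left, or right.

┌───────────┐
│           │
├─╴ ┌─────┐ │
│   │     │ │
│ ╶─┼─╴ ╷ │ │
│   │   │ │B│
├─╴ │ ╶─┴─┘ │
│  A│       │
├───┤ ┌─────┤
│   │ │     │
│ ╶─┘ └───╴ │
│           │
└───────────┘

Finding path from (3, 1) to (2, 5):
Path: (3,1) → (2,1) → (2,0) → (1,0) → (1,1) → (0,1) → (0,2) → (0,3) → (0,4) → (0,5) → (1,5) → (2,5)
Distance: 11 steps

Solution:

┌───────────┐
│  ↱ → → → ↓│
├─╴ ┌─────┐ │
│↱ ↑│     │↓│
│ ╶─┼─╴ ╷ │ │
│↑ ↰│   │ │B│
├─╴ │ ╶─┴─┘ │
│  A│       │
├───┤ ┌─────┤
│   │ │     │
│ ╶─┘ └───╴ │
│           │
└───────────┘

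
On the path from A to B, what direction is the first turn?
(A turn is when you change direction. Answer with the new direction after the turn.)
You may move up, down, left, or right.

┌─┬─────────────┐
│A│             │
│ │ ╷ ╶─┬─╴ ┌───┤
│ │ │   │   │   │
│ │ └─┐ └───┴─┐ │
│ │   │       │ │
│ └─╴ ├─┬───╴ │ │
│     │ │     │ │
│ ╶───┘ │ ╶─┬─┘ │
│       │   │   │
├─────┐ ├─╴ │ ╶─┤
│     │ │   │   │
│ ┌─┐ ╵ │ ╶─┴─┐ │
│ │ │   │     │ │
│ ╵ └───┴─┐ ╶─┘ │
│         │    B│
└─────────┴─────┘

Directions: down, down, down, right, right, up, left, up, up, right, down, right, down, right, right, right, down, left, left, down, right, down, left, down, right, down, right, right
First turn direction: right

Solution:

┌─┬─────────────┐
│A│↱ ↓          │
│ │ ╷ ╶─┬─╴ ┌───┤
│↓│↑│↳ ↓│   │   │
│ │ └─┐ └───┴─┐ │
│↓│↑ ↰│↳ → → ↓│ │
│ └─╴ ├─┬───╴ │ │
│↳ → ↑│ │↓ ← ↲│ │
│ ╶───┘ │ ╶─┬─┘ │
│       │↳ ↓│   │
├─────┐ ├─╴ │ ╶─┤
│     │ │↓ ↲│   │
│ ┌─┐ ╵ │ ╶─┴─┐ │
│ │ │   │↳ ↓  │ │
│ ╵ └───┴─┐ ╶─┘ │
│         │↳ → B│
└─────────┴─────┘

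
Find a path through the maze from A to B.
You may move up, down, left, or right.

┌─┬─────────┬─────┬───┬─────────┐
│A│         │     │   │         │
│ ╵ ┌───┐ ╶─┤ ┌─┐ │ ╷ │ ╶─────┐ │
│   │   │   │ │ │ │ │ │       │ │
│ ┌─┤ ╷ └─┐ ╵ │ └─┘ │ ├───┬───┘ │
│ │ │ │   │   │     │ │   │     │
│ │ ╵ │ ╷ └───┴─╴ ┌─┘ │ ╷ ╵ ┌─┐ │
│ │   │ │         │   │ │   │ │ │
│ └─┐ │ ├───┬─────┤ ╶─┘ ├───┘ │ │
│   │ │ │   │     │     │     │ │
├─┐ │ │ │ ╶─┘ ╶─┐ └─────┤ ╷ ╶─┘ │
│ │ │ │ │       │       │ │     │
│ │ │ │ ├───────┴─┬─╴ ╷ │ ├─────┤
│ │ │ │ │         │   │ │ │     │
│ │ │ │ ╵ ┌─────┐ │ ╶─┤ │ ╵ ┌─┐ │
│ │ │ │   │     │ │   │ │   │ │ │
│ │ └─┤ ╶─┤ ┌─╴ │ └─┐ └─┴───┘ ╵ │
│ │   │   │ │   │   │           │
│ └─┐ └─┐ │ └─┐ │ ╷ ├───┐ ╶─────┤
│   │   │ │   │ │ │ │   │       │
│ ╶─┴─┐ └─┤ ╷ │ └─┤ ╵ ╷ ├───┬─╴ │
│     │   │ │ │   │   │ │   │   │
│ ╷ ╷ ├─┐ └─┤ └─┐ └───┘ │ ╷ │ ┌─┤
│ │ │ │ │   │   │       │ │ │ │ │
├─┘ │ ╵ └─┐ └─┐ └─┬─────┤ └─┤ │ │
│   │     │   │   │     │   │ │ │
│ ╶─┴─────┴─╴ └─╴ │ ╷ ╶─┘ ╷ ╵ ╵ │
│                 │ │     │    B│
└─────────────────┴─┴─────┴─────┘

Finding the shortest path through the maze:
Path length: 116 steps
Directions: down → down → down → down → right → down → down → down → down → right → down → right → down → right → down → right → down → right → down → right → right → up → left → up → left → up → up → left → up → up → right → right → down → down → down → right → down → right → right → right → up → up → left → down → left → up → up → left → up → up → left → left → left → left → down → left → up → up → up → up → up → right → down → right → right → right → right → up → right → up → up → right → down → down → down → left → down → right → right → up → up → right → down → right → up → right → right → down → down → down → left → left → up → left → down → down → down → right → up → right → right → down → down → left → left → left → down → right → right → right → down → left → down → down → down → right

Solution:

┌─┬─────────┬─────┬───┬─────────┐
│A│         │     │↱ ↓│         │
│ ╵ ┌───┐ ╶─┤ ┌─┐ │ ╷ │ ╶─────┐ │
│↓  │   │   │ │ │ │↑│↓│       │ │
│ ┌─┤ ╷ └─┐ ╵ │ └─┘ │ ├───┬───┘ │
│↓│ │ │↱ ↓│   │  ↱ ↑│↓│↱ ↓│↱ → ↓│
│ │ ╵ │ ╷ └───┴─╴ ┌─┘ │ ╷ ╵ ┌─┐ │
│↓│   │↑│↳ → → → ↑│↓ ↲│↑│↳ ↑│ │↓│
│ └─┐ │ ├───┬─────┤ ╶─┘ ├───┘ │ │
│↳ ↓│ │↑│   │     │↳ → ↑│↓ ↰  │↓│
├─┐ │ │ │ ╶─┘ ╶─┐ └─────┤ ╷ ╶─┘ │
│ │↓│ │↑│       │       │↓│↑ ← ↲│
│ │ │ │ ├───────┴─┬─╴ ╷ │ ├─────┤
│ │↓│ │↑│↓ ← ← ← ↰│   │ │↓│↱ → ↓│
│ │ │ │ ╵ ┌─────┐ │ ╶─┤ │ ╵ ┌─┐ │
│ │↓│ │↑ ↲│↱ → ↓│↑│   │ │↳ ↑│ │↓│
│ │ └─┤ ╶─┤ ┌─╴ │ └─┐ └─┴───┘ ╵ │
│ │↳ ↓│   │↑│  ↓│↑ ↰│    ↓ ← ← ↲│
│ └─┐ └─┐ │ └─┐ │ ╷ ├───┐ ╶─────┤
│   │↳ ↓│ │↑ ↰│↓│ │↑│↓ ↰│↳ → → ↓│
│ ╶─┴─┐ └─┤ ╷ │ └─┤ ╵ ╷ ├───┬─╴ │
│     │↳ ↓│ │↑│↳ ↓│↑ ↲│↑│   │↓ ↲│
│ ╷ ╷ ├─┐ └─┤ └─┐ └───┘ │ ╷ │ ┌─┤
│ │ │ │ │↳ ↓│↑ ↰│↳ → → ↑│ │ │↓│ │
├─┘ │ ╵ └─┐ └─┐ └─┬─────┤ └─┤ │ │
│   │     │↳ ↓│↑ ↰│     │   │↓│ │
│ ╶─┴─────┴─╴ └─╴ │ ╷ ╶─┘ ╷ ╵ ╵ │
│            ↳ → ↑│ │     │  ↳ B│
└─────────────────┴─┴─────┴─────┘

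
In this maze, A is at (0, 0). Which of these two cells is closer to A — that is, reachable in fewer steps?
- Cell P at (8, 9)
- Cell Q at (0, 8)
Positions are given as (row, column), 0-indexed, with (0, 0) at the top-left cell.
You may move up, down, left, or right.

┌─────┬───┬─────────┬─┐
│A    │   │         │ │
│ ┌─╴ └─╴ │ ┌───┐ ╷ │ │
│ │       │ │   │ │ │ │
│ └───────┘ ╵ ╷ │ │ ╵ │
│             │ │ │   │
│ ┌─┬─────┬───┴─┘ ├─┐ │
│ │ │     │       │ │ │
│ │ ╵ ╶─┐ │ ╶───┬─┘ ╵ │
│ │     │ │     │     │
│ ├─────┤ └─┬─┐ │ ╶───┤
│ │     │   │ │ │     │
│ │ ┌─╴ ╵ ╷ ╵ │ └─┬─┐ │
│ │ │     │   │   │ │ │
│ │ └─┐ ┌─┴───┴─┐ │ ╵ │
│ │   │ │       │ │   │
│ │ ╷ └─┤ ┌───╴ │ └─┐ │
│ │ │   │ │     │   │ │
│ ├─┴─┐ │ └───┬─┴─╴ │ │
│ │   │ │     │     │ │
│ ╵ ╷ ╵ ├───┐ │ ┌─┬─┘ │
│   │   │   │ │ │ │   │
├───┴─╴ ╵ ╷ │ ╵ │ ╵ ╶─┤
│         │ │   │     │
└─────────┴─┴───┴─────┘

Shortest path A → P at (8, 9): 27 steps
Shortest path A → Q at (0, 8): 12 steps

Q is closer (12 steps vs 27 steps).

Path to P:

┌─────┬───┬─────────┬─┐
│A    │   │↱ → → ↓  │ │
│ ┌─╴ └─╴ │ ┌───┐ ╷ │ │
│↓│       │↑│   │↓│ │ │
│ └───────┘ ╵ ╷ │ │ ╵ │
│↳ → → → → ↑  │ │↓│   │
│ ┌─┬─────┬───┴─┘ ├─┐ │
│ │ │     │↓ ← ← ↲│ │ │
│ │ ╵ ╶─┐ │ ╶───┬─┘ ╵ │
│ │     │ │↳ → ↓│     │
│ ├─────┤ └─┬─┐ │ ╶───┤
│ │     │   │ │↓│     │
│ │ ┌─╴ ╵ ╷ ╵ │ └─┬─┐ │
│ │ │     │   │↳ ↓│ │ │
│ │ └─┐ ┌─┴───┴─┐ │ ╵ │
│ │   │ │       │↓│   │
│ │ ╷ └─┤ ┌───╴ │ └─┐ │
│ │ │   │ │     │↳ P│ │
│ ├─┴─┐ │ └───┬─┴─╴ │ │
│ │   │ │     │     │ │
│ ╵ ╷ ╵ ├───┐ │ ┌─┬─┘ │
│   │   │   │ │ │ │   │
├───┴─╴ ╵ ╷ │ ╵ │ ╵ ╶─┤
│         │ │   │     │
└─────────┴─┴───┴─────┘

Path to Q:

┌─────┬───┬─────────┬─┐
│A    │   │↱ → → Q  │ │
│ ┌─╴ └─╴ │ ┌───┐ ╷ │ │
│↓│       │↑│   │ │ │ │
│ └───────┘ ╵ ╷ │ │ ╵ │
│↳ → → → → ↑  │ │ │   │
│ ┌─┬─────┬───┴─┘ ├─┐ │
│ │ │     │       │ │ │
│ │ ╵ ╶─┐ │ ╶───┬─┘ ╵ │
│ │     │ │     │     │
│ ├─────┤ └─┬─┐ │ ╶───┤
│ │     │   │ │ │     │
│ │ ┌─╴ ╵ ╷ ╵ │ └─┬─┐ │
│ │ │     │   │   │ │ │
│ │ └─┐ ┌─┴───┴─┐ │ ╵ │
│ │   │ │       │ │   │
│ │ ╷ └─┤ ┌───╴ │ └─┐ │
│ │ │   │ │     │   │ │
│ ├─┴─┐ │ └───┬─┴─╴ │ │
│ │   │ │     │     │ │
│ ╵ ╷ ╵ ├───┐ │ ┌─┬─┘ │
│   │   │   │ │ │ │   │
├───┴─╴ ╵ ╷ │ ╵ │ ╵ ╶─┤
│         │ │   │     │
└─────────┴─┴───┴─────┘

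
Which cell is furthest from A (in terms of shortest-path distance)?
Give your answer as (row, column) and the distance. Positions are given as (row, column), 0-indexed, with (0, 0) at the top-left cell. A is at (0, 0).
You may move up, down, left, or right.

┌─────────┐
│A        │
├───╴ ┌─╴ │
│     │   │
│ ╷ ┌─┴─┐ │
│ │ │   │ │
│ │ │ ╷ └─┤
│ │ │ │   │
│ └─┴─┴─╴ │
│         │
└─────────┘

Computing BFS distances from A to all cells:
Furthest cell: (3, 2)
Distance: 17 steps

Path from A to the furthest cell:

┌─────────┐
│A → ↓    │
├───╴ ┌─╴ │
│↓ ← ↲│   │
│ ╷ ┌─┴─┐ │
│↓│ │↓ ↰│ │
│ │ │ ╷ └─┤
│↓│ │B│↑ ↰│
│ └─┴─┴─╴ │
│↳ → → → ↑│
└─────────┘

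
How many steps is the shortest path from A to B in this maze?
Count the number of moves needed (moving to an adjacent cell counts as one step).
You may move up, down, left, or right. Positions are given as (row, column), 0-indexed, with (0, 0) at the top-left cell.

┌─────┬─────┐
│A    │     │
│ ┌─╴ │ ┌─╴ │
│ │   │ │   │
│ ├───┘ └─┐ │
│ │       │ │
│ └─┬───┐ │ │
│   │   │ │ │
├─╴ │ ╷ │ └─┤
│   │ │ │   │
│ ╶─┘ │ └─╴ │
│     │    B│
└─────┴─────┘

Using BFS to find shortest path:
Start: (0, 0), End: (5, 5)
Path found:
(0,0) → (1,0) → (2,0) → (3,0) → (3,1) → (4,1) → (4,0) → (5,0) → (5,1) → (5,2) → (4,2) → (3,2) → (3,3) → (4,3) → (5,3) → (5,4) → (5,5)
Number of steps: 16

Solution:

┌─────┬─────┐
│A    │     │
│ ┌─╴ │ ┌─╴ │
│↓│   │ │   │
│ ├───┘ └─┐ │
│↓│       │ │
│ └─┬───┐ │ │
│↳ ↓│↱ ↓│ │ │
├─╴ │ ╷ │ └─┤
│↓ ↲│↑│↓│   │
│ ╶─┘ │ └─╴ │
│↳ → ↑│↳ → B│
└─────┴─────┘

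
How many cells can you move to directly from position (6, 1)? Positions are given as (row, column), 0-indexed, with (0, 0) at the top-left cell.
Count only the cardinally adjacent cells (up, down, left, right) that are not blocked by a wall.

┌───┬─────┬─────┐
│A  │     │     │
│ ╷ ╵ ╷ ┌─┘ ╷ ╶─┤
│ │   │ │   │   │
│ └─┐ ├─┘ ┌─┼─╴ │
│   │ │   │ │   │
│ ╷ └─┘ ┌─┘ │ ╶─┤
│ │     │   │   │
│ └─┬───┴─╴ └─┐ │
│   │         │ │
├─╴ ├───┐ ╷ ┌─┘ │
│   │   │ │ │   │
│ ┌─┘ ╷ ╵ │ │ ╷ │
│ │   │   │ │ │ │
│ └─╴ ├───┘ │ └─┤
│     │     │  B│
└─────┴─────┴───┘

Checking passable neighbors of (6, 1):
Neighbors: (6, 2)
Count: 1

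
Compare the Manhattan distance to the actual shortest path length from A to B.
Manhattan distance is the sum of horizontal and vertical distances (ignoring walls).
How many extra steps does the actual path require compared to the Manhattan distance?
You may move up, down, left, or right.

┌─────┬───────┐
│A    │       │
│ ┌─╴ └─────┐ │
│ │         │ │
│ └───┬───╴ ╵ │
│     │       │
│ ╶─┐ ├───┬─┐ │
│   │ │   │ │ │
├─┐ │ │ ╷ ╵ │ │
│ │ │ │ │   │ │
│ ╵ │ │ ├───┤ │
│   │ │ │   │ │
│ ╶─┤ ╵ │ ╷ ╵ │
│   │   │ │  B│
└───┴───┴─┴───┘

Manhattan distance: |6 - 0| + |6 - 0| = 12
Actual path length: 12
Extra steps: 12 - 12 = 0

Solution:

┌─────┬───────┐
│A → ↓│       │
│ ┌─╴ └─────┐ │
│ │  ↳ → → ↓│ │
│ └───┬───╴ ╵ │
│     │    ↳ ↓│
│ ╶─┐ ├───┬─┐ │
│   │ │   │ │↓│
├─┐ │ │ ╷ ╵ │ │
│ │ │ │ │   │↓│
│ ╵ │ │ ├───┤ │
│   │ │ │   │↓│
│ ╶─┤ ╵ │ ╷ ╵ │
│   │   │ │  B│
└───┴───┴─┴───┘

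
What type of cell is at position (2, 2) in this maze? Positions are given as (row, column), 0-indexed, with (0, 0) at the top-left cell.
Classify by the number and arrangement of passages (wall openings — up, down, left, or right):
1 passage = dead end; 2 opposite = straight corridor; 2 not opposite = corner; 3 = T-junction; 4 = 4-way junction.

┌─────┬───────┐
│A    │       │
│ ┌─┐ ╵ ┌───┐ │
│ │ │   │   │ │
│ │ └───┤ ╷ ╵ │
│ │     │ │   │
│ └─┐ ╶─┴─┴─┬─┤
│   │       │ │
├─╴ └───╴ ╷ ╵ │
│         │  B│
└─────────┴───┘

Checking cell at (2, 2):
Number of passages: 3
Cell type: T-junction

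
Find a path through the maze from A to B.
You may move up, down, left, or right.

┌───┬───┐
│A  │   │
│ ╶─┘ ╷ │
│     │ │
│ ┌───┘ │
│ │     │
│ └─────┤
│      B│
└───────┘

Finding the shortest path through the maze:
Path length: 6 steps
Directions: down → down → down → right → right → right

Solution:

┌───┬───┐
│A  │   │
│ ╶─┘ ╷ │
│↓    │ │
│ ┌───┘ │
│↓│     │
│ └─────┤
│↳ → → B│
└───────┘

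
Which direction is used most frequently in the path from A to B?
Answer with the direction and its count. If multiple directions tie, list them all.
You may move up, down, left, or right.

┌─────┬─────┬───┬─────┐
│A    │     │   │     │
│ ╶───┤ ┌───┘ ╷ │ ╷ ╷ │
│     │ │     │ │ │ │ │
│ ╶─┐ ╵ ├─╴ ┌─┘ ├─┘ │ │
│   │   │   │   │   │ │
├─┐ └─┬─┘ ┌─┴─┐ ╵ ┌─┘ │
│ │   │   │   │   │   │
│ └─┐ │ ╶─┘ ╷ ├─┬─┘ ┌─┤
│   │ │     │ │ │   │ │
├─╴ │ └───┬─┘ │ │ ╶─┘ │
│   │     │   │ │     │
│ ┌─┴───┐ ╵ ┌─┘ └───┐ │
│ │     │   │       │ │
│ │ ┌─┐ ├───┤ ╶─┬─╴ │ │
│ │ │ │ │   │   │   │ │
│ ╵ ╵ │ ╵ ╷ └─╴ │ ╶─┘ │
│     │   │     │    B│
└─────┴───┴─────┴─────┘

Directions: down, down, right, down, right, down, down, right, right, down, right, up, right, up, up, left, down, left, left, up, right, up, right, up, right, up, right, down, down, down, right, up, right, up, up, right, down, down, down, left, down, left, down, right, right, down, down, down
Counts: {'down': 18, 'right': 15, 'up': 10, 'left': 5}
Most common: down (18 times)

Solution:

┌─────┬─────┬───┬─────┐
│A    │     │↱ ↓│  ↱ ↓│
│ ╶───┤ ┌───┘ ╷ │ ╷ ╷ │
│↓    │ │  ↱ ↑│↓│ │↑│↓│
│ ╶─┐ ╵ ├─╴ ┌─┘ ├─┘ │ │
│↳ ↓│   │↱ ↑│  ↓│↱ ↑│↓│
├─┐ └─┬─┘ ┌─┴─┐ ╵ ┌─┘ │
│ │↳ ↓│↱ ↑│↓ ↰│↳ ↑│↓ ↲│
│ └─┐ │ ╶─┘ ╷ ├─┬─┘ ┌─┤
│   │↓│↑ ← ↲│↑│ │↓ ↲│ │
├─╴ │ └───┬─┘ │ │ ╶─┘ │
│   │↳ → ↓│↱ ↑│ │↳ → ↓│
│ ┌─┴───┐ ╵ ┌─┘ └───┐ │
│ │     │↳ ↑│       │↓│
│ │ ┌─┐ ├───┤ ╶─┬─╴ │ │
│ │ │ │ │   │   │   │↓│
│ ╵ ╵ │ ╵ ╷ └─╴ │ ╶─┘ │
│     │   │     │    B│
└─────┴───┴─────┴─────┘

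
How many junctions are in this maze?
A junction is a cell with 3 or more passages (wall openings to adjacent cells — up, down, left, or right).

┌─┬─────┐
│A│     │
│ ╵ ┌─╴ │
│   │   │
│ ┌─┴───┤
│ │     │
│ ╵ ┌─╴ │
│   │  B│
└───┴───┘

Checking each cell for number of passages:

Junctions found (3+ passages):
  (1, 0): 3 passages
Total junctions: 1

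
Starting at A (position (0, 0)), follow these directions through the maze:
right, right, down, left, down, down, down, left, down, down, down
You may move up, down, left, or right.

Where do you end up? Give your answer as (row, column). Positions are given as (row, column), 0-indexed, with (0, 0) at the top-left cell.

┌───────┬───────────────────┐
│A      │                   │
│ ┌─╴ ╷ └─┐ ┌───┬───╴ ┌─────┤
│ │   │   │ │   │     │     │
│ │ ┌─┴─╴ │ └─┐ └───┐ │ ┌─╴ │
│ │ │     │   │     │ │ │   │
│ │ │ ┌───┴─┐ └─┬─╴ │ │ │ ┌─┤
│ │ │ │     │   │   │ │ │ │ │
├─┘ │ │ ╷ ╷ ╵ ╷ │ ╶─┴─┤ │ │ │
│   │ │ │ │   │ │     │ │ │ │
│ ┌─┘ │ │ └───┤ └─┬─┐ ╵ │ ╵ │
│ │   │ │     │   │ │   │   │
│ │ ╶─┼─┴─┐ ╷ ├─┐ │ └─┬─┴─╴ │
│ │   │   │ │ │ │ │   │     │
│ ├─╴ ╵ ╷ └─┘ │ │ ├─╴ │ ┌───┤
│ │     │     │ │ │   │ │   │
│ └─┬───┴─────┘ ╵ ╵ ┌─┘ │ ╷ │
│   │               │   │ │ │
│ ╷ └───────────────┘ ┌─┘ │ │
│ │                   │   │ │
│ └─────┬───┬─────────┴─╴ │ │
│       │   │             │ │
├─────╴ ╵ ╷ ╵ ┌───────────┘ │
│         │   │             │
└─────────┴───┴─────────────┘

Following directions step by step:
Start: (0, 0)
  right: (0, 0) → (0, 1)
  right: (0, 1) → (0, 2)
  down: (0, 2) → (1, 2)
  left: (1, 2) → (1, 1)
  down: (1, 1) → (2, 1)
  down: (2, 1) → (3, 1)
  down: (3, 1) → (4, 1)
  left: (4, 1) → (4, 0)
  down: (4, 0) → (5, 0)
  down: (5, 0) → (6, 0)
  down: (6, 0) → (7, 0)
Final position: (7, 0)

Path taken:

┌───────┬───────────────────┐
│A → ↓  │                   │
│ ┌─╴ ╷ └─┐ ┌───┬───╴ ┌─────┤
│ │↓ ↲│   │ │   │     │     │
│ │ ┌─┴─╴ │ └─┐ └───┐ │ ┌─╴ │
│ │↓│     │   │     │ │ │   │
│ │ │ ┌───┴─┐ └─┬─╴ │ │ │ ┌─┤
│ │↓│ │     │   │   │ │ │ │ │
├─┘ │ │ ╷ ╷ ╵ ╷ │ ╶─┴─┤ │ │ │
│↓ ↲│ │ │ │   │ │     │ │ │ │
│ ┌─┘ │ │ └───┤ └─┬─┐ ╵ │ ╵ │
│↓│   │ │     │   │ │   │   │
│ │ ╶─┼─┴─┐ ╷ ├─┐ │ └─┬─┴─╴ │
│↓│   │   │ │ │ │ │   │     │
│ ├─╴ ╵ ╷ └─┘ │ │ ├─╴ │ ┌───┤
│B│     │     │ │ │   │ │   │
│ └─┬───┴─────┘ ╵ ╵ ┌─┘ │ ╷ │
│   │               │   │ │ │
│ ╷ └───────────────┘ ┌─┘ │ │
│ │                   │   │ │
│ └─────┬───┬─────────┴─╴ │ │
│       │   │             │ │
├─────╴ ╵ ╷ ╵ ┌───────────┘ │
│         │   │             │
└─────────┴───┴─────────────┘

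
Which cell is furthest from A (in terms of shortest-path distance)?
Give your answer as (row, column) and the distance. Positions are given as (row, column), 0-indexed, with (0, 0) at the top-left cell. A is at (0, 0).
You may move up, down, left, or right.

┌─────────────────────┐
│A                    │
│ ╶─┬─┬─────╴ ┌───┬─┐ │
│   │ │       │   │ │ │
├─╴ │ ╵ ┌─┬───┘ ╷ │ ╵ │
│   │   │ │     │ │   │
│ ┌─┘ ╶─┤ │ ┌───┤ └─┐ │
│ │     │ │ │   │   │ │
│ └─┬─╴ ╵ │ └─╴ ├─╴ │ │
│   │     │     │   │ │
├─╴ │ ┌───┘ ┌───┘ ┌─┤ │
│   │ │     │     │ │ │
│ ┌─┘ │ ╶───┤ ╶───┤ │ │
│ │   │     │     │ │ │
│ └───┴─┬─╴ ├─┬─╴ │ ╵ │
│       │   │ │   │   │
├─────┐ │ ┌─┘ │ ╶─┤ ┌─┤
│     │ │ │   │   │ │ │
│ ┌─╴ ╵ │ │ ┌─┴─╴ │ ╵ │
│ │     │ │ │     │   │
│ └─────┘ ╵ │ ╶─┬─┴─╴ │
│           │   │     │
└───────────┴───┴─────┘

Computing BFS distances from A to all cells:
Furthest cell: (10, 7)
Distance: 63 steps

Path from A to the furthest cell:

┌─────────────────────┐
│A                    │
│ ╶─┬─┬─────╴ ┌───┬─┐ │
│↳ ↓│ │       │↱ ↓│ │ │
├─╴ │ ╵ ┌─┬───┘ ╷ │ ╵ │
│↓ ↲│   │ │↱ → ↑│↓│   │
│ ┌─┘ ╶─┤ │ ┌───┤ └─┐ │
│↓│     │ │↑│   │↳ ↓│ │
│ └─┬─╴ ╵ │ └─╴ ├─╴ │ │
│↳ ↓│     │↑    │↓ ↲│ │
├─╴ │ ┌───┘ ┌───┘ ┌─┤ │
│↓ ↲│ │↱ → ↑│↓ ← ↲│ │ │
│ ┌─┘ │ ╶───┤ ╶───┤ │ │
│↓│   │↑ ← ↰│↳ → ↓│ │ │
│ └───┴─┬─╴ ├─┬─╴ │ ╵ │
│↳ → → ↓│↱ ↑│ │↓ ↲│   │
├─────┐ │ ┌─┘ │ ╶─┤ ┌─┤
│↓ ← ↰│↓│↑│   │↳ ↓│ │ │
│ ┌─╴ ╵ │ │ ┌─┴─╴ │ ╵ │
│↓│  ↑ ↲│↑│ │↓ ← ↲│   │
│ └─────┘ ╵ │ ╶─┬─┴─╴ │
│↳ → → → ↑  │↳ B│     │
└───────────┴───┴─────┘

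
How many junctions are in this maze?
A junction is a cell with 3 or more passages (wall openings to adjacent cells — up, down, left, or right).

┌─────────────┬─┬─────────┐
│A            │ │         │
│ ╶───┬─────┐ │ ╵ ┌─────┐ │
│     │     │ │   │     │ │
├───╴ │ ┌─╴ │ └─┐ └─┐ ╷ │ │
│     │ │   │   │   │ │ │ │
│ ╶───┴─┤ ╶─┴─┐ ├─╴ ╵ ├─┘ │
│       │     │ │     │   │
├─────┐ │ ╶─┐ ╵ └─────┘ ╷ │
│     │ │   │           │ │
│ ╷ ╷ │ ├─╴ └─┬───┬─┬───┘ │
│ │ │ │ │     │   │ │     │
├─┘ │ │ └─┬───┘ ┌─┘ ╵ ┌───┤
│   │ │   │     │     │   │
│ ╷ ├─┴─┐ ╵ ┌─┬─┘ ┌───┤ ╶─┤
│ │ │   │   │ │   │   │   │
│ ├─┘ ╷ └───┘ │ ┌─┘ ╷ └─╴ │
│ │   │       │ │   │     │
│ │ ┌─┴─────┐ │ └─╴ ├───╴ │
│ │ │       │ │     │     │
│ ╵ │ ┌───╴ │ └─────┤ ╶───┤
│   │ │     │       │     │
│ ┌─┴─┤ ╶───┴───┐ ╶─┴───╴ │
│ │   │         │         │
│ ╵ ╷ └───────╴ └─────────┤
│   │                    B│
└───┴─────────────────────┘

Checking each cell for number of passages:

Junctions found (3+ passages):
  (1, 8): 3 passages
  (1, 10): 3 passages
  (3, 4): 3 passages
  (3, 9): 3 passages
  (3, 12): 3 passages
  (4, 1): 3 passages
  (4, 7): 3 passages
  (5, 5): 3 passages
  (6, 1): 3 passages
  (6, 9): 3 passages
  (8, 6): 3 passages
  (8, 9): 3 passages
  (8, 12): 3 passages
  (10, 0): 3 passages
  (10, 8): 3 passages
  (12, 7): 3 passages
Total junctions: 16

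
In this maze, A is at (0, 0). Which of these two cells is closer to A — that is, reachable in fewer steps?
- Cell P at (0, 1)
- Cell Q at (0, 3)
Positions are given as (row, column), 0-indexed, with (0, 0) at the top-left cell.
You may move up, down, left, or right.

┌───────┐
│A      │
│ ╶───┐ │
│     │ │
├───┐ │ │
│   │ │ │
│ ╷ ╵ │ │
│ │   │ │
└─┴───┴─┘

Shortest path A → P at (0, 1): 1 steps
Shortest path A → Q at (0, 3): 3 steps

P is closer (1 steps vs 3 steps).

Path to P:

┌───────┐
│A P    │
│ ╶───┐ │
│     │ │
├───┐ │ │
│   │ │ │
│ ╷ ╵ │ │
│ │   │ │
└─┴───┴─┘

Path to Q:

┌───────┐
│A → → Q│
│ ╶───┐ │
│     │ │
├───┐ │ │
│   │ │ │
│ ╷ ╵ │ │
│ │   │ │
└─┴───┴─┘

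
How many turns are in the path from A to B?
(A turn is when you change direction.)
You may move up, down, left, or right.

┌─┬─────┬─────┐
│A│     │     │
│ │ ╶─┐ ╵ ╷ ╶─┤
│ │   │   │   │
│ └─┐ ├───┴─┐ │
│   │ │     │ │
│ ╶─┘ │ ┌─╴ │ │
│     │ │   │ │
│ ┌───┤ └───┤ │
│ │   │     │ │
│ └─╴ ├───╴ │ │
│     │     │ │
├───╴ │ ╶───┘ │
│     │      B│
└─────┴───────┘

Directions: down, down, down, right, right, up, up, left, up, right, right, down, right, up, right, down, right, down, down, down, down, down
Number of turns: 12

Solution:

┌─┬─────┬─────┐
│A│↱ → ↓│↱ ↓  │
│ │ ╶─┐ ╵ ╷ ╶─┤
│↓│↑ ↰│↳ ↑│↳ ↓│
│ └─┐ ├───┴─┐ │
│↓  │↑│     │↓│
│ ╶─┘ │ ┌─╴ │ │
│↳ → ↑│ │   │↓│
│ ┌───┤ └───┤ │
│ │   │     │↓│
│ └─╴ ├───╴ │ │
│     │     │↓│
├───╴ │ ╶───┘ │
│     │      B│
└─────┴───────┘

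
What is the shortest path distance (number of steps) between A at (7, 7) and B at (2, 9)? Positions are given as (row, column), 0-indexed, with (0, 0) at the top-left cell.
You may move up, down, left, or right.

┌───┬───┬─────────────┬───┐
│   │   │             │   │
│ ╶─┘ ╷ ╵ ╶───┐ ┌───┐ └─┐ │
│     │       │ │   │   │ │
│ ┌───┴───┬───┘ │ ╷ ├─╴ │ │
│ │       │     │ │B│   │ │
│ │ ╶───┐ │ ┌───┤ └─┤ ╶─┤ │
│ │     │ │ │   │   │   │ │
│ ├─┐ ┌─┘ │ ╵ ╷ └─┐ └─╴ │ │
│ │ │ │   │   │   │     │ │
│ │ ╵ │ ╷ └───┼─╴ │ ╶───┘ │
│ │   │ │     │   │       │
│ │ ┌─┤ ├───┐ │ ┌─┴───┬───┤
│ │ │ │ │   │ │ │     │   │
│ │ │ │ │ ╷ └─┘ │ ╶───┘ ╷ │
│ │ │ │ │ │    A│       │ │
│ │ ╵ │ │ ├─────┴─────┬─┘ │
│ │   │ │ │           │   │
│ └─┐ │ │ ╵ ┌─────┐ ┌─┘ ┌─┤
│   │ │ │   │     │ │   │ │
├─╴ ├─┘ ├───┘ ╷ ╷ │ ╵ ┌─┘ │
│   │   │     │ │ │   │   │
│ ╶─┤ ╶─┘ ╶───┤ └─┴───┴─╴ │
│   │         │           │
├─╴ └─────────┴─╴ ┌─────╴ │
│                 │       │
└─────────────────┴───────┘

Finding path from (7, 7) to (2, 9):
Path: (7,7) → (6,7) → (5,7) → (5,8) → (4,8) → (4,7) → (3,7) → (3,6) → (4,6) → (4,5) → (3,5) → (2,5) → (2,6) → (2,7) → (1,7) → (0,7) → (0,8) → (0,9) → (0,10) → (1,10) → (1,11) → (2,11) → (2,10) → (3,10) → (3,11) → (4,11) → (4,10) → (4,9) → (3,9) → (3,8) → (2,8) → (1,8) → (1,9) → (2,9)
Distance: 33 steps

Solution:

┌───┬───┬─────────────┬───┐
│   │   │      ↱ → → ↓│   │
│ ╶─┘ ╷ ╵ ╶───┐ ┌───┐ └─┐ │
│     │       │↑│↱ ↓│↳ ↓│ │
│ ┌───┴───┬───┘ │ ╷ ├─╴ │ │
│ │       │↱ → ↑│↑│B│↓ ↲│ │
│ │ ╶───┐ │ ┌───┤ └─┤ ╶─┤ │
│ │     │ │↑│↓ ↰│↑ ↰│↳ ↓│ │
│ ├─┐ ┌─┘ │ ╵ ╷ └─┐ └─╴ │ │
│ │ │ │   │↑ ↲│↑ ↰│↑ ← ↲│ │
│ │ ╵ │ ╷ └───┼─╴ │ ╶───┘ │
│ │   │ │     │↱ ↑│       │
│ │ ┌─┤ ├───┐ │ ┌─┴───┬───┤
│ │ │ │ │   │ │↑│     │   │
│ │ │ │ │ ╷ └─┘ │ ╶───┘ ╷ │
│ │ │ │ │ │    A│       │ │
│ │ ╵ │ │ ├─────┴─────┬─┘ │
│ │   │ │ │           │   │
│ └─┐ │ │ ╵ ┌─────┐ ┌─┘ ┌─┤
│   │ │ │   │     │ │   │ │
├─╴ ├─┘ ├───┘ ╷ ╷ │ ╵ ┌─┘ │
│   │   │     │ │ │   │   │
│ ╶─┤ ╶─┘ ╶───┤ └─┴───┴─╴ │
│   │         │           │
├─╴ └─────────┴─╴ ┌─────╴ │
│                 │       │
└─────────────────┴───────┘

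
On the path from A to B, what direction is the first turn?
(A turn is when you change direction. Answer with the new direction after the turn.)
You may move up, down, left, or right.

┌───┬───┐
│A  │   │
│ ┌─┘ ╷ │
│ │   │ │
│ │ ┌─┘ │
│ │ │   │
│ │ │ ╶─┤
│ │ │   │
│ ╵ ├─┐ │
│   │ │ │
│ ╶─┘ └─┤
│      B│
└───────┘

Directions: down, down, down, down, down, right, right, right
First turn direction: right

Solution:

┌───┬───┐
│A  │   │
│ ┌─┘ ╷ │
│↓│   │ │
│ │ ┌─┘ │
│↓│ │   │
│ │ │ ╶─┤
│↓│ │   │
│ ╵ ├─┐ │
│↓  │ │ │
│ ╶─┘ └─┤
│↳ → → B│
└───────┘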